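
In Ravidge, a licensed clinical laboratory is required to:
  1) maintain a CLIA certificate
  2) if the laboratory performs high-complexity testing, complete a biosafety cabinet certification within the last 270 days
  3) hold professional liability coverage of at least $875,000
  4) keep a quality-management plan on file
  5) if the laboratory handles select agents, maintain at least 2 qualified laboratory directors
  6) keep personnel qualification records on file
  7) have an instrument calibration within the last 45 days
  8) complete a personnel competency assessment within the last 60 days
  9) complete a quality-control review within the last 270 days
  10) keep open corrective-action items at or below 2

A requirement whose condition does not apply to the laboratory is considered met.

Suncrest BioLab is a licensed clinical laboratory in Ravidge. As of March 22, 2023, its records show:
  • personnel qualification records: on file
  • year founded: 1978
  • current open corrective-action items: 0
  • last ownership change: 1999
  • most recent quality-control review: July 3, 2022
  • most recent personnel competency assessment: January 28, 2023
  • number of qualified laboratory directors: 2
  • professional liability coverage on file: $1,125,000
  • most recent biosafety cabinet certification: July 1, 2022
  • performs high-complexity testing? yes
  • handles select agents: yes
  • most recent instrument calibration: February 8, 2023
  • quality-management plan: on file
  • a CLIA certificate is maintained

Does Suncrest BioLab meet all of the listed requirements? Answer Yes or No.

1. CLIA certificate present → met
2. condition 'performs high-complexity testing' holds; biosafety cabinet certification 264 days ago vs limit 270 → met
3. professional liability coverage $1,125,000 ≥ $875,000 → met
4. quality-management plan present → met
5. condition 'handles select agents' holds; qualified laboratory directors 2 ≥ 2 → met
6. personnel qualification records present → met
7. instrument calibration 42 days ago vs limit 45 → met
8. personnel competency assessment 53 days ago vs limit 60 → met
9. quality-control review 262 days ago vs limit 270 → met
10. open corrective-action items 0 ≤ 2 → met
All met.

Yes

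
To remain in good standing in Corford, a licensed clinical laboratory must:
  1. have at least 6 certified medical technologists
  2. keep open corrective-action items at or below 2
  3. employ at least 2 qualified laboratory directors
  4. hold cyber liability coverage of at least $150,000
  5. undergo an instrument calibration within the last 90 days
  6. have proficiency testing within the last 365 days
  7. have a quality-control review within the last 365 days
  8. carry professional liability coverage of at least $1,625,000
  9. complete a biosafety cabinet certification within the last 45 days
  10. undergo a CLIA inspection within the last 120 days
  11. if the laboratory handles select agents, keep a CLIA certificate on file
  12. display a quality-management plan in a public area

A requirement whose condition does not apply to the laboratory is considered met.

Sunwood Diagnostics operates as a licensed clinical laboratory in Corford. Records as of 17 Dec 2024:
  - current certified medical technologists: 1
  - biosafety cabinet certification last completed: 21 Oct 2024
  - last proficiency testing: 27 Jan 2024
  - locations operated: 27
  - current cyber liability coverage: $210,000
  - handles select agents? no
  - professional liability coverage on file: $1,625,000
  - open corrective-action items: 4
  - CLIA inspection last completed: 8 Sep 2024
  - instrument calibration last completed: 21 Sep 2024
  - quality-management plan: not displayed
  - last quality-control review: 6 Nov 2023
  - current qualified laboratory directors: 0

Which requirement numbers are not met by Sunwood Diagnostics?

1, 2, 3, 7, 9, 12

1. certified medical technologists 1 < 6 → not met
2. open corrective-action items 4 > 2 → not met
3. qualified laboratory directors 0 < 2 → not met
4. cyber liability coverage $210,000 ≥ $150,000 → met
5. instrument calibration 87 days ago vs limit 90 → met
6. proficiency testing 325 days ago vs limit 365 → met
7. quality-control review 407 days ago vs limit 365 → not met
8. professional liability coverage $1,625,000 ≥ $1,625,000 → met
9. biosafety cabinet certification 57 days ago vs limit 45 → not met
10. CLIA inspection 100 days ago vs limit 120 → met
11. condition 'handles select agents' does not hold → requirement n/a → met
12. quality-management plan absent → not met
Not met: 1, 2, 3, 7, 9, 12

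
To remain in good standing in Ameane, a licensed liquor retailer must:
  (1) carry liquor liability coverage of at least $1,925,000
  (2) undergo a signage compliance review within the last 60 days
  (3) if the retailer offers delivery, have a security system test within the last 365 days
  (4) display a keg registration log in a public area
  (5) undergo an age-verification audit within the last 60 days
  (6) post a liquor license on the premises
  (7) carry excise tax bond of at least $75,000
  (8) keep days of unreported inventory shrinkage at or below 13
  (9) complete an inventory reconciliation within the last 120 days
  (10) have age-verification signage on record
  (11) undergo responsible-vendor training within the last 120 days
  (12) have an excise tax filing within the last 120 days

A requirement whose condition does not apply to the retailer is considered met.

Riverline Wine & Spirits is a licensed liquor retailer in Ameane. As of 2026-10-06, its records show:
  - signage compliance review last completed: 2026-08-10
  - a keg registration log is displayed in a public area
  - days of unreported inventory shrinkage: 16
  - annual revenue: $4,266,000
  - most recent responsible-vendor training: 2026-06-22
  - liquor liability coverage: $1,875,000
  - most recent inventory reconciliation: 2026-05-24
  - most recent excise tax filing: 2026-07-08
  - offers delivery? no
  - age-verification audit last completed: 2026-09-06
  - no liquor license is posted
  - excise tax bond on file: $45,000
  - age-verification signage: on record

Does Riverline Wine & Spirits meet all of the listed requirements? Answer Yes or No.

1. liquor liability coverage $1,875,000 < $1,925,000 → not met
2. signage compliance review 57 days ago vs limit 60 → met
3. condition 'offers delivery' does not hold → requirement n/a → met
4. keg registration log present → met
5. age-verification audit 30 days ago vs limit 60 → met
6. liquor license absent → not met
7. excise tax bond $45,000 < $75,000 → not met
8. days of unreported inventory shrinkage 16 > 13 → not met
9. inventory reconciliation 135 days ago vs limit 120 → not met
10. age-verification signage present → met
11. responsible-vendor training 106 days ago vs limit 120 → met
12. excise tax filing 90 days ago vs limit 120 → met
Not met: 1, 6, 7, 8, 9

No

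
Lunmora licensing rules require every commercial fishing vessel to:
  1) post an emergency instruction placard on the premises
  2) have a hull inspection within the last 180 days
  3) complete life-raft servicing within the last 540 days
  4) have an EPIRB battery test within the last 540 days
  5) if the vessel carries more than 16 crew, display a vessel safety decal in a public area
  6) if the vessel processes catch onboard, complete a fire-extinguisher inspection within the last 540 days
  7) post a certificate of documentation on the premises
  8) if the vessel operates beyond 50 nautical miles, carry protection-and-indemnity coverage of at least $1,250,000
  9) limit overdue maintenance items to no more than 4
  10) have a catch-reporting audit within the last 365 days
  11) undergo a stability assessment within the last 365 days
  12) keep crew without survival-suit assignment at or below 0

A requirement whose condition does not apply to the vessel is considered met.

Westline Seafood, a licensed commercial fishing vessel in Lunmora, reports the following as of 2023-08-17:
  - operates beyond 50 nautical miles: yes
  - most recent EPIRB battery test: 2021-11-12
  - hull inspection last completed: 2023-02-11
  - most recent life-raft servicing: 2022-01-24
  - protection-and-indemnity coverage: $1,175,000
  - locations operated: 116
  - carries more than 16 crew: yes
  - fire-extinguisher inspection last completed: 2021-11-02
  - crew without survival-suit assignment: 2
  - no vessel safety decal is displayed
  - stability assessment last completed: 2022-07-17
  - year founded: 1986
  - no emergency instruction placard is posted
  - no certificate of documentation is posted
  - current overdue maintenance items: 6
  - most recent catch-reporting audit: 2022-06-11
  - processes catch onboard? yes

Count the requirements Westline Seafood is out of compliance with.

12

1. emergency instruction placard absent → not met
2. hull inspection 187 days ago vs limit 180 → not met
3. life-raft servicing 570 days ago vs limit 540 → not met
4. EPIRB battery test 643 days ago vs limit 540 → not met
5. condition 'carries more than 16 crew' holds; vessel safety decal absent → not met
6. condition 'processes catch onboard' holds; fire-extinguisher inspection 653 days ago vs limit 540 → not met
7. certificate of documentation absent → not met
8. condition 'operates beyond 50 nautical miles' holds; protection-and-indemnity coverage $1,175,000 < $1,250,000 → not met
9. overdue maintenance items 6 > 4 → not met
10. catch-reporting audit 432 days ago vs limit 365 → not met
11. stability assessment 396 days ago vs limit 365 → not met
12. crew without survival-suit assignment 2 > 0 → not met
Not met: 12 of 12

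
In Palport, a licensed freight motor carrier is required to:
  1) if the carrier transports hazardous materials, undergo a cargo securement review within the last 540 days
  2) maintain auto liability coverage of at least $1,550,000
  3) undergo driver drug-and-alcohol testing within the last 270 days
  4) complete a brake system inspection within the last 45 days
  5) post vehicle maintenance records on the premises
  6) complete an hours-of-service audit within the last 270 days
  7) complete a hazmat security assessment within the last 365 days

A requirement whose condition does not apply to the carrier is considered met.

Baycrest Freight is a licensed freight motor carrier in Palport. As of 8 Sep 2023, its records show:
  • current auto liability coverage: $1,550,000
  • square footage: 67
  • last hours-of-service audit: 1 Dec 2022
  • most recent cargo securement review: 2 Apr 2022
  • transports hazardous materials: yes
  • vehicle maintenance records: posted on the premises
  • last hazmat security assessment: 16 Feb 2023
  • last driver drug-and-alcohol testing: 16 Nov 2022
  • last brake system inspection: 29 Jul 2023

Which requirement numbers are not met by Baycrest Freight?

3, 6

1. condition 'transports hazardous materials' holds; cargo securement review 524 days ago vs limit 540 → met
2. auto liability coverage $1,550,000 ≥ $1,550,000 → met
3. driver drug-and-alcohol testing 296 days ago vs limit 270 → not met
4. brake system inspection 41 days ago vs limit 45 → met
5. vehicle maintenance records present → met
6. hours-of-service audit 281 days ago vs limit 270 → not met
7. hazmat security assessment 204 days ago vs limit 365 → met
Not met: 3, 6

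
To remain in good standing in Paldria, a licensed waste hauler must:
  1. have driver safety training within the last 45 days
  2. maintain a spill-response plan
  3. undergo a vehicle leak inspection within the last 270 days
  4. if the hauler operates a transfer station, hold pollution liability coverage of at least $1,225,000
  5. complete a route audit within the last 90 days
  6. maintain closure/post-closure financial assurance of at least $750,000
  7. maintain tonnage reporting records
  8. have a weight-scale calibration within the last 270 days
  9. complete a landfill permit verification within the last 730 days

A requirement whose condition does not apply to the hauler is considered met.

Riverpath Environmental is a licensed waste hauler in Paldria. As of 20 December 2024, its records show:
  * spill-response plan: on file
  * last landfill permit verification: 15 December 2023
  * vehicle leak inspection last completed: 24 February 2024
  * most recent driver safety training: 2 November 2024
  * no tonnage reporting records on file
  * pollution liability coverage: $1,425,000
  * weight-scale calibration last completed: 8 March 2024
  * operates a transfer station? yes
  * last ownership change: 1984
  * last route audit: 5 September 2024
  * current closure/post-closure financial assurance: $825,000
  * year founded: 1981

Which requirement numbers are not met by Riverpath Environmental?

1, 3, 5, 7, 8

1. driver safety training 48 days ago vs limit 45 → not met
2. spill-response plan present → met
3. vehicle leak inspection 300 days ago vs limit 270 → not met
4. condition 'operates a transfer station' holds; pollution liability coverage $1,425,000 ≥ $1,225,000 → met
5. route audit 106 days ago vs limit 90 → not met
6. closure/post-closure financial assurance $825,000 ≥ $750,000 → met
7. tonnage reporting records absent → not met
8. weight-scale calibration 287 days ago vs limit 270 → not met
9. landfill permit verification 371 days ago vs limit 730 → met
Not met: 1, 3, 5, 7, 8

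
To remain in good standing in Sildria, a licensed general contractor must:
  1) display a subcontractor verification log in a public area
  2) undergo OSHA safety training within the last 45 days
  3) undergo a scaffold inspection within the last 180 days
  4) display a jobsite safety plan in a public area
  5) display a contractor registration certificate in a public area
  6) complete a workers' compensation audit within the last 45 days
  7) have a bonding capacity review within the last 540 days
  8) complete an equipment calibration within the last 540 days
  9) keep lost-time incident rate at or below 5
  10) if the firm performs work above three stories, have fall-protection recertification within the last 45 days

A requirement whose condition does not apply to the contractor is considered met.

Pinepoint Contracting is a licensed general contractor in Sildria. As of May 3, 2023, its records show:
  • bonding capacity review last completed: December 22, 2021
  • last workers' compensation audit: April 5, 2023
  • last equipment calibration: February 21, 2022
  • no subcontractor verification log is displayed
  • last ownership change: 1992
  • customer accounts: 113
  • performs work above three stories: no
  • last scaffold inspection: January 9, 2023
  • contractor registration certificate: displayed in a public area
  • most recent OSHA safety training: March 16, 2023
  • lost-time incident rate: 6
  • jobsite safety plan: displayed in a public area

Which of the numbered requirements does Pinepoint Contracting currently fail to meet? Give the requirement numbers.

1, 2, 9

1. subcontractor verification log absent → not met
2. OSHA safety training 48 days ago vs limit 45 → not met
3. scaffold inspection 114 days ago vs limit 180 → met
4. jobsite safety plan present → met
5. contractor registration certificate present → met
6. workers' compensation audit 28 days ago vs limit 45 → met
7. bonding capacity review 497 days ago vs limit 540 → met
8. equipment calibration 436 days ago vs limit 540 → met
9. lost-time incident rate 6 > 5 → not met
10. condition 'performs work above three stories' does not hold → requirement n/a → met
Not met: 1, 2, 9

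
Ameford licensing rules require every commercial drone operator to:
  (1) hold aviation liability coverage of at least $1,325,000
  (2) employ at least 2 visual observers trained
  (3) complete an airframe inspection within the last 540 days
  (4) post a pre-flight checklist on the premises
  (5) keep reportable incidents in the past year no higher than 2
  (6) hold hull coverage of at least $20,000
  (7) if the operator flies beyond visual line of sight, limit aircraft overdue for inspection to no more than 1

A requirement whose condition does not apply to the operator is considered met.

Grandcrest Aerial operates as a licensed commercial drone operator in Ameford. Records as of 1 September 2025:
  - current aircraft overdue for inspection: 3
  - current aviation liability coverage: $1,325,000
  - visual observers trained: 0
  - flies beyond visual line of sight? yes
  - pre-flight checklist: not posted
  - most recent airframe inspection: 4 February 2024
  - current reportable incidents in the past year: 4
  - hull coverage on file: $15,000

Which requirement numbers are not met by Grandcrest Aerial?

2, 3, 4, 5, 6, 7

1. aviation liability coverage $1,325,000 ≥ $1,325,000 → met
2. visual observers trained 0 < 2 → not met
3. airframe inspection 575 days ago vs limit 540 → not met
4. pre-flight checklist absent → not met
5. reportable incidents in the past year 4 > 2 → not met
6. hull coverage $15,000 < $20,000 → not met
7. condition 'flies beyond visual line of sight' holds; aircraft overdue for inspection 3 > 1 → not met
Not met: 2, 3, 4, 5, 6, 7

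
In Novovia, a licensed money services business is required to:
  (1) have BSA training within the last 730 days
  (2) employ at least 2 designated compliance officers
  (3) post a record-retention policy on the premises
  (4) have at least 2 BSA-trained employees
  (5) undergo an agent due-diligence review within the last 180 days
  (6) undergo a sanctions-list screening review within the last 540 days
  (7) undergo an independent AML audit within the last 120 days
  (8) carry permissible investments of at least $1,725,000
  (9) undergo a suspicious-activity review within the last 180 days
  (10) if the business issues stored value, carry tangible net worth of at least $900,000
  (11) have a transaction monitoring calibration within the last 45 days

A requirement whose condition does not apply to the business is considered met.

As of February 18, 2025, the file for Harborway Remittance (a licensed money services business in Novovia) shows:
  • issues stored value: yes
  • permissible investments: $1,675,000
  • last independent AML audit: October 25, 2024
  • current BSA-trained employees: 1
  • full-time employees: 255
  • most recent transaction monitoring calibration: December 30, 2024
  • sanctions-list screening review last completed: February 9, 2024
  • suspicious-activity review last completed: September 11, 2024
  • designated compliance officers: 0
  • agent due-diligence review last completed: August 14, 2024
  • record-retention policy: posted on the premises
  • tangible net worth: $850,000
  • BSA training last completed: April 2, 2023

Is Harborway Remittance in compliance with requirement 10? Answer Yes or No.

No

10. condition 'issues stored value' holds; tangible net worth $850,000 < $900,000 → not met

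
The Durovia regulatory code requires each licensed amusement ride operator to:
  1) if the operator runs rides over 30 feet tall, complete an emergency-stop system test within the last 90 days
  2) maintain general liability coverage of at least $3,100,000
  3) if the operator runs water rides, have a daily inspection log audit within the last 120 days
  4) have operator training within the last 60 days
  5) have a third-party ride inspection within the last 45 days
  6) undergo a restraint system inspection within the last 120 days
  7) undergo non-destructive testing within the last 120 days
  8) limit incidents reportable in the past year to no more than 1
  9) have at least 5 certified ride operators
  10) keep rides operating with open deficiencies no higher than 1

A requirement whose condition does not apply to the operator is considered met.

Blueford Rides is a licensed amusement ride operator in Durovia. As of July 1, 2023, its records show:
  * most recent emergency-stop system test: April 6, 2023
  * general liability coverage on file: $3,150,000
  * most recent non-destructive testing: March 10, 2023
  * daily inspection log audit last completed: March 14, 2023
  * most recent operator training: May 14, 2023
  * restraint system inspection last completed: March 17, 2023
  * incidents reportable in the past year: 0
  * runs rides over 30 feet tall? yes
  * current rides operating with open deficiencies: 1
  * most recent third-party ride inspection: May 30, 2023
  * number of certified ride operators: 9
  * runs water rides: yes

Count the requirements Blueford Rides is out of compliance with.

0

1. condition 'runs rides over 30 feet tall' holds; emergency-stop system test 86 days ago vs limit 90 → met
2. general liability coverage $3,150,000 ≥ $3,100,000 → met
3. condition 'runs water rides' holds; daily inspection log audit 109 days ago vs limit 120 → met
4. operator training 48 days ago vs limit 60 → met
5. third-party ride inspection 32 days ago vs limit 45 → met
6. restraint system inspection 106 days ago vs limit 120 → met
7. non-destructive testing 113 days ago vs limit 120 → met
8. incidents reportable in the past year 0 ≤ 1 → met
9. certified ride operators 9 ≥ 5 → met
10. rides operating with open deficiencies 1 ≤ 1 → met
Not met: 0 of 10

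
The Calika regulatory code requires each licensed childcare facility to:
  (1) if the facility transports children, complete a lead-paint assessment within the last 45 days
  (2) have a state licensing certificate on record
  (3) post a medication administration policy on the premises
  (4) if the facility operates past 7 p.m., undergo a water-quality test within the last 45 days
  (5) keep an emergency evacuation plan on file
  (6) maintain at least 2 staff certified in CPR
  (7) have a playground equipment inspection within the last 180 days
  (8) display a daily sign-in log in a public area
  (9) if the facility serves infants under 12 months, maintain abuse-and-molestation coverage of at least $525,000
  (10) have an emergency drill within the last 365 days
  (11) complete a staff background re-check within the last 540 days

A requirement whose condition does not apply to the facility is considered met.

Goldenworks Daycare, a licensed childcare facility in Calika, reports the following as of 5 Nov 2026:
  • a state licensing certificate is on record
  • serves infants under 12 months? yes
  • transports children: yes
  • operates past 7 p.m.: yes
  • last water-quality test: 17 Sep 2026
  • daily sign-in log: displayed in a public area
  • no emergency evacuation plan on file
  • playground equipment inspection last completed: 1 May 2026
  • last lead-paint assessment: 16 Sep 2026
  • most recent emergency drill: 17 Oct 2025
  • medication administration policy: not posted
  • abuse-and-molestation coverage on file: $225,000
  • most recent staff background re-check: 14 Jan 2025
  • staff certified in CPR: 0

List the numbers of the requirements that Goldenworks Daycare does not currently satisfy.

1. condition 'transports children' holds; lead-paint assessment 50 days ago vs limit 45 → not met
2. state licensing certificate present → met
3. medication administration policy absent → not met
4. condition 'operates past 7 p.m.' holds; water-quality test 49 days ago vs limit 45 → not met
5. emergency evacuation plan absent → not met
6. staff certified in CPR 0 < 2 → not met
7. playground equipment inspection 188 days ago vs limit 180 → not met
8. daily sign-in log present → met
9. condition 'serves infants under 12 months' holds; abuse-and-molestation coverage $225,000 < $525,000 → not met
10. emergency drill 384 days ago vs limit 365 → not met
11. staff background re-check 660 days ago vs limit 540 → not met
Not met: 1, 3, 4, 5, 6, 7, 9, 10, 11

1, 3, 4, 5, 6, 7, 9, 10, 11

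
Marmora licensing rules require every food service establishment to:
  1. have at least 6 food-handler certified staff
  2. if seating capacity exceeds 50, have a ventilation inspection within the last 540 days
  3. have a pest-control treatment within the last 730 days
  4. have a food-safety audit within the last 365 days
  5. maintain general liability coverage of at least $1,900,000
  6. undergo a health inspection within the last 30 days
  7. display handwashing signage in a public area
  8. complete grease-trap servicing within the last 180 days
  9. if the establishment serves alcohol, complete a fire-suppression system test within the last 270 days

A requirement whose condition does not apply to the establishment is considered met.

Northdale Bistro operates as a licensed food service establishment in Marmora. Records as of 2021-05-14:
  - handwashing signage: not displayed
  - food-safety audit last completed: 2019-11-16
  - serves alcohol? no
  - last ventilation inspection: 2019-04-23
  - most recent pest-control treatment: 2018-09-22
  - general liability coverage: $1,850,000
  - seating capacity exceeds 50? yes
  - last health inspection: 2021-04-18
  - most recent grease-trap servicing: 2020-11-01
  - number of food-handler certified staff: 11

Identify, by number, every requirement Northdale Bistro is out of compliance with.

1. food-handler certified staff 11 ≥ 6 → met
2. condition 'seating capacity exceeds 50' holds; ventilation inspection 752 days ago vs limit 540 → not met
3. pest-control treatment 965 days ago vs limit 730 → not met
4. food-safety audit 545 days ago vs limit 365 → not met
5. general liability coverage $1,850,000 < $1,900,000 → not met
6. health inspection 26 days ago vs limit 30 → met
7. handwashing signage absent → not met
8. grease-trap servicing 194 days ago vs limit 180 → not met
9. condition 'serves alcohol' does not hold → requirement n/a → met
Not met: 2, 3, 4, 5, 7, 8

2, 3, 4, 5, 7, 8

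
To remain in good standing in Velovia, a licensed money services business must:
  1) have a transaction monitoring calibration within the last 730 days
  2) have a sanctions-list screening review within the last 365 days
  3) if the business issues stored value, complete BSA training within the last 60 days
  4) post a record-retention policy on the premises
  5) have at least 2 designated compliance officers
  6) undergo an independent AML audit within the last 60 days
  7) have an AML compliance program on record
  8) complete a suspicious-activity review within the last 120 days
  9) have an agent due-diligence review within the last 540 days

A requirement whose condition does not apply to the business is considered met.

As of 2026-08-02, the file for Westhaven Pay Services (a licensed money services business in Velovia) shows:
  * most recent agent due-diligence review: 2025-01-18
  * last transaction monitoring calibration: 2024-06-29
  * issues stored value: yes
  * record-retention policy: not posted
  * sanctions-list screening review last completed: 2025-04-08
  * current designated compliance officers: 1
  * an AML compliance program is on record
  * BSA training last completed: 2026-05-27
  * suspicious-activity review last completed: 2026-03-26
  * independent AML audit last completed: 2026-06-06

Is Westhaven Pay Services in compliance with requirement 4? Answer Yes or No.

No

4. record-retention policy absent → not met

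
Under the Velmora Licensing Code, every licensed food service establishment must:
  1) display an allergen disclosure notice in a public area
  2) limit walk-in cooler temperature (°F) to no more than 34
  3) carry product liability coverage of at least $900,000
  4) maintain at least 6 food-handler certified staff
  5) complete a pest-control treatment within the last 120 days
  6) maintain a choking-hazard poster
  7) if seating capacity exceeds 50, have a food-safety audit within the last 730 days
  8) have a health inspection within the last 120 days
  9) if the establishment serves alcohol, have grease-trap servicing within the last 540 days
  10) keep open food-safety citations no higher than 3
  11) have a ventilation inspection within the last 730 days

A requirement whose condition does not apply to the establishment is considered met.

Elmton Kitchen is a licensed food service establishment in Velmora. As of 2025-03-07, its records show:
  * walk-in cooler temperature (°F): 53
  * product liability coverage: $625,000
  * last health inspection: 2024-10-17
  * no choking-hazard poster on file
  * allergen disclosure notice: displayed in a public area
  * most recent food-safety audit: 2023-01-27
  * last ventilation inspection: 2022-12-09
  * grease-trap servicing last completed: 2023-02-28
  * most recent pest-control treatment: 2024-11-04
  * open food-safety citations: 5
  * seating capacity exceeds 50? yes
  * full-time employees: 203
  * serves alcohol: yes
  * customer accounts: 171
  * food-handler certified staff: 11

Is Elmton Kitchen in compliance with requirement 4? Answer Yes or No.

Yes

4. food-handler certified staff 11 ≥ 6 → met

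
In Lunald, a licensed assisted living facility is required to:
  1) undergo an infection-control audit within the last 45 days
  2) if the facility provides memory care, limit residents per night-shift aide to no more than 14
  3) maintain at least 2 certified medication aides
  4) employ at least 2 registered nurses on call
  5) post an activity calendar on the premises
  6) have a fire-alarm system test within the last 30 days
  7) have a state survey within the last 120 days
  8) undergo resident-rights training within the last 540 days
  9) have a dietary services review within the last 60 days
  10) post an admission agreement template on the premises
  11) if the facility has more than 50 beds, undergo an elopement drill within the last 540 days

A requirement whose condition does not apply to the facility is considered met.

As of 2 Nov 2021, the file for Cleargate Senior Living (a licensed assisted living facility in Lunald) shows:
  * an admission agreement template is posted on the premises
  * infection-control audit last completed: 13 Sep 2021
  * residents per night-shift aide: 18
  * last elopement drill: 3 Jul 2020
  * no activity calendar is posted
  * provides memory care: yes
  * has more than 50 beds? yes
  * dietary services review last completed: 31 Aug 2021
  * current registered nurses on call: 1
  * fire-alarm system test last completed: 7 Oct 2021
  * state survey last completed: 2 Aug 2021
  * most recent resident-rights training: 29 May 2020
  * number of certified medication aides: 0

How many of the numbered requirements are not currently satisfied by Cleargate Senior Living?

1. infection-control audit 50 days ago vs limit 45 → not met
2. condition 'provides memory care' holds; residents per night-shift aide 18 > 14 → not met
3. certified medication aides 0 < 2 → not met
4. registered nurses on call 1 < 2 → not met
5. activity calendar absent → not met
6. fire-alarm system test 26 days ago vs limit 30 → met
7. state survey 92 days ago vs limit 120 → met
8. resident-rights training 522 days ago vs limit 540 → met
9. dietary services review 63 days ago vs limit 60 → not met
10. admission agreement template present → met
11. condition 'has more than 50 beds' holds; elopement drill 487 days ago vs limit 540 → met
Not met: 6 of 11

6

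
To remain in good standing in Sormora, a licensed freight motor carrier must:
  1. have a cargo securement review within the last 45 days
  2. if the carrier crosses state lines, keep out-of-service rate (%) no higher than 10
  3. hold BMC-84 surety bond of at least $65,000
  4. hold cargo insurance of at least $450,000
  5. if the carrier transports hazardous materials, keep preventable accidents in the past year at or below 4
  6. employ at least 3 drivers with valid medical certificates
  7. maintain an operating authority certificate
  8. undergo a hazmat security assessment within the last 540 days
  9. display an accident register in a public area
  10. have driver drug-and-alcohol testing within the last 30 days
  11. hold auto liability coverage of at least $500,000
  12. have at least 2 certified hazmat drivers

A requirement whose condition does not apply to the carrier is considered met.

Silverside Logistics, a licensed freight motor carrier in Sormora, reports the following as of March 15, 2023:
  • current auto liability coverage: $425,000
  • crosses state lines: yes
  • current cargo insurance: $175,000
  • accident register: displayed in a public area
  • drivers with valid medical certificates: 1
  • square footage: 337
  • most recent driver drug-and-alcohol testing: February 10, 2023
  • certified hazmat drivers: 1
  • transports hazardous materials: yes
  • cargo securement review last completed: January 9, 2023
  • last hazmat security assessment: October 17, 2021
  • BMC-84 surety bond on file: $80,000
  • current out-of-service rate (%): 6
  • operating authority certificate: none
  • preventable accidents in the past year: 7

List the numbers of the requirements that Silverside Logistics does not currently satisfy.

1, 4, 5, 6, 7, 10, 11, 12

1. cargo securement review 65 days ago vs limit 45 → not met
2. condition 'crosses state lines' holds; out-of-service rate (%) 6 ≤ 10 → met
3. BMC-84 surety bond $80,000 ≥ $65,000 → met
4. cargo insurance $175,000 < $450,000 → not met
5. condition 'transports hazardous materials' holds; preventable accidents in the past year 7 > 4 → not met
6. drivers with valid medical certificates 1 < 3 → not met
7. operating authority certificate absent → not met
8. hazmat security assessment 514 days ago vs limit 540 → met
9. accident register present → met
10. driver drug-and-alcohol testing 33 days ago vs limit 30 → not met
11. auto liability coverage $425,000 < $500,000 → not met
12. certified hazmat drivers 1 < 2 → not met
Not met: 1, 4, 5, 6, 7, 10, 11, 12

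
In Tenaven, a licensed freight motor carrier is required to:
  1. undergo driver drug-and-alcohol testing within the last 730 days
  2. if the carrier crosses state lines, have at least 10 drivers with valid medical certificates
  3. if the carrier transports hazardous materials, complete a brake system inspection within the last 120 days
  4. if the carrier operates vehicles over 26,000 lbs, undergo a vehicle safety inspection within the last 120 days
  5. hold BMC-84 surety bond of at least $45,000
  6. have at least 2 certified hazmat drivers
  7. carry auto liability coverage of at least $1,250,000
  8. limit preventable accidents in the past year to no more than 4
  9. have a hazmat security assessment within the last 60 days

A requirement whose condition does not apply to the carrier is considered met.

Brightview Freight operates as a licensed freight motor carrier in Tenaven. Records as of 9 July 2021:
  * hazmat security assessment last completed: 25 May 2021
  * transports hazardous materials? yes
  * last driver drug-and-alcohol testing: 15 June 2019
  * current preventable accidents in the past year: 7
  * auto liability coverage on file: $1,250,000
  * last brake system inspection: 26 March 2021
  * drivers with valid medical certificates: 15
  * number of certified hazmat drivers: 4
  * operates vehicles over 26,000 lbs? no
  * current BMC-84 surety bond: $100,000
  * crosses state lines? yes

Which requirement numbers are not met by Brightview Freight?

1, 8

1. driver drug-and-alcohol testing 755 days ago vs limit 730 → not met
2. condition 'crosses state lines' holds; drivers with valid medical certificates 15 ≥ 10 → met
3. condition 'transports hazardous materials' holds; brake system inspection 105 days ago vs limit 120 → met
4. condition 'operates vehicles over 26,000 lbs' does not hold → requirement n/a → met
5. BMC-84 surety bond $100,000 ≥ $45,000 → met
6. certified hazmat drivers 4 ≥ 2 → met
7. auto liability coverage $1,250,000 ≥ $1,250,000 → met
8. preventable accidents in the past year 7 > 4 → not met
9. hazmat security assessment 45 days ago vs limit 60 → met
Not met: 1, 8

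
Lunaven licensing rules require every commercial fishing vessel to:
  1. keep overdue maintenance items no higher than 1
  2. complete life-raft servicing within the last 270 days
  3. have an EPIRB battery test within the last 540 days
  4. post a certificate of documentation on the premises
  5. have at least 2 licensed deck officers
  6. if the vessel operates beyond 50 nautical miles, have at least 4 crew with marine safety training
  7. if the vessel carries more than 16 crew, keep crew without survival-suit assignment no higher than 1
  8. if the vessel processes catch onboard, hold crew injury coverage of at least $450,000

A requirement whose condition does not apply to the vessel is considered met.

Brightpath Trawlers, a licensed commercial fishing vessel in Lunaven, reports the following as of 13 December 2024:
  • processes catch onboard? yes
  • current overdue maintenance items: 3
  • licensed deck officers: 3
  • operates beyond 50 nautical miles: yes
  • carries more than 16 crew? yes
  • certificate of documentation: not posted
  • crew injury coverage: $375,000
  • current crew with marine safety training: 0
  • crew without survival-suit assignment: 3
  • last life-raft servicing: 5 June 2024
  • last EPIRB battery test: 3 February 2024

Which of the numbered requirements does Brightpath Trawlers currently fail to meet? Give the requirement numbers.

1. overdue maintenance items 3 > 1 → not met
2. life-raft servicing 191 days ago vs limit 270 → met
3. EPIRB battery test 314 days ago vs limit 540 → met
4. certificate of documentation absent → not met
5. licensed deck officers 3 ≥ 2 → met
6. condition 'operates beyond 50 nautical miles' holds; crew with marine safety training 0 < 4 → not met
7. condition 'carries more than 16 crew' holds; crew without survival-suit assignment 3 > 1 → not met
8. condition 'processes catch onboard' holds; crew injury coverage $375,000 < $450,000 → not met
Not met: 1, 4, 6, 7, 8

1, 4, 6, 7, 8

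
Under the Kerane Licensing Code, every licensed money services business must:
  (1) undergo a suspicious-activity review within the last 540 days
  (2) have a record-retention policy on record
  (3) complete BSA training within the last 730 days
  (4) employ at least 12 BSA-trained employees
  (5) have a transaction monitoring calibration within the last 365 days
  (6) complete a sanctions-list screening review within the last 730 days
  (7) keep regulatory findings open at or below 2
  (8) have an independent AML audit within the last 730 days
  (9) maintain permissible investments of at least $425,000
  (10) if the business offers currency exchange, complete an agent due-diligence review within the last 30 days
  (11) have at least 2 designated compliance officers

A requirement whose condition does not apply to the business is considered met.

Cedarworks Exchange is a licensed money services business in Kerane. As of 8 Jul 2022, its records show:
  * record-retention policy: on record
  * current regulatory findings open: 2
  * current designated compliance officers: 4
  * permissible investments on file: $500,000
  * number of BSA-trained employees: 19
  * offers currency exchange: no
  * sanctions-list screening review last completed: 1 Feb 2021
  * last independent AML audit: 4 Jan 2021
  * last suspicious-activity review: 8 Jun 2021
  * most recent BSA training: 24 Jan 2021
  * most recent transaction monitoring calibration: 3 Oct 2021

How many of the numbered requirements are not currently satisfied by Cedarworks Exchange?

0

1. suspicious-activity review 395 days ago vs limit 540 → met
2. record-retention policy present → met
3. BSA training 530 days ago vs limit 730 → met
4. BSA-trained employees 19 ≥ 12 → met
5. transaction monitoring calibration 278 days ago vs limit 365 → met
6. sanctions-list screening review 522 days ago vs limit 730 → met
7. regulatory findings open 2 ≤ 2 → met
8. independent AML audit 550 days ago vs limit 730 → met
9. permissible investments $500,000 ≥ $425,000 → met
10. condition 'offers currency exchange' does not hold → requirement n/a → met
11. designated compliance officers 4 ≥ 2 → met
Not met: 0 of 11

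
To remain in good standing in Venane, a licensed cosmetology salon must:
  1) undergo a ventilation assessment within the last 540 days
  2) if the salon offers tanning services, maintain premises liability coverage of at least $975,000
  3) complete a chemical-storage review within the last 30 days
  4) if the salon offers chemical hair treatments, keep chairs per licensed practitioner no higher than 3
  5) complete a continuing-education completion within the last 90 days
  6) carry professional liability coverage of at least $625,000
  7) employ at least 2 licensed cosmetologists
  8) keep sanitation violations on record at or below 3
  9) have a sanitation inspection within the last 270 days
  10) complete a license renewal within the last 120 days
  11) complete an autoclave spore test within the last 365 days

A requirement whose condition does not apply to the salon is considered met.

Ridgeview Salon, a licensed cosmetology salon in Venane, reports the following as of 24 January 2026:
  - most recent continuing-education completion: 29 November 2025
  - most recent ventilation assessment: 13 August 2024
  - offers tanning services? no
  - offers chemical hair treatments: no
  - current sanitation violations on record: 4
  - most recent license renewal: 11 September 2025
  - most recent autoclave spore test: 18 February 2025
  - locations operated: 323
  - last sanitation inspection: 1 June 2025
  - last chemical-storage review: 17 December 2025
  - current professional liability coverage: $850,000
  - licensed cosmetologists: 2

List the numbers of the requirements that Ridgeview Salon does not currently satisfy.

3, 8, 10

1. ventilation assessment 529 days ago vs limit 540 → met
2. condition 'offers tanning services' does not hold → requirement n/a → met
3. chemical-storage review 38 days ago vs limit 30 → not met
4. condition 'offers chemical hair treatments' does not hold → requirement n/a → met
5. continuing-education completion 56 days ago vs limit 90 → met
6. professional liability coverage $850,000 ≥ $625,000 → met
7. licensed cosmetologists 2 ≥ 2 → met
8. sanitation violations on record 4 > 3 → not met
9. sanitation inspection 237 days ago vs limit 270 → met
10. license renewal 135 days ago vs limit 120 → not met
11. autoclave spore test 340 days ago vs limit 365 → met
Not met: 3, 8, 10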